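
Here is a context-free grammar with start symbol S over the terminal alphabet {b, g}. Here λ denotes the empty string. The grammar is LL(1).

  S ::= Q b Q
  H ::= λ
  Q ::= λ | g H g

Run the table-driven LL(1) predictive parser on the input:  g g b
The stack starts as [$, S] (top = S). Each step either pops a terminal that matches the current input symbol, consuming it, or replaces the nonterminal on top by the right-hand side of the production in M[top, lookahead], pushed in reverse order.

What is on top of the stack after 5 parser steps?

b

step 1: stack=$ S  input=g g b $  — expand S ::= Q b Q
step 2: stack=$ Q b Q  input=g g b $  — expand Q ::= g H g
step 3: stack=$ Q b g H g  input=g g b $  — match g
step 4: stack=$ Q b g H  input=g b $  — expand H ::= λ
step 5: stack=$ Q b g  input=g b $  — match g
Stack after step 5: $ Q b (top = b).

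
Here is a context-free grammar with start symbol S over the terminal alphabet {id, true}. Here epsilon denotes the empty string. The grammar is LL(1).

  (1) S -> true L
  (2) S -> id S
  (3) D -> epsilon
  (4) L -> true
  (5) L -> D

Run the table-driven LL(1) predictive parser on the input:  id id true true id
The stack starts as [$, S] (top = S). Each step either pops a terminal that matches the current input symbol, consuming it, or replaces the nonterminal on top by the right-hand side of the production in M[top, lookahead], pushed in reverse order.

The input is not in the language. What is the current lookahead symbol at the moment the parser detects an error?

id

     Stack     Input                 Action
  1  $ S       id id true true id $  expand S -> id S
  2  $ S id    id id true true id $  match id
  3  $ S       id true true id $     expand S -> id S
  4  $ S id    id true true id $     match id
  5  $ S       true true id $        expand S -> true L
  6  $ L true  true true id $        match true
  7  $ L       true id $             expand L -> true
  8  $ true    true id $             match true
  9  $         id $                  error: stack empty but input remains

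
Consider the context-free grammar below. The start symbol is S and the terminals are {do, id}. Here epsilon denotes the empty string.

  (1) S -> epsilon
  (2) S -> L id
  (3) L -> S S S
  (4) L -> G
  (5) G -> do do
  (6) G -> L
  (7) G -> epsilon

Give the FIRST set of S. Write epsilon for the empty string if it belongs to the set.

FIRST(S): from S->epsilon we get {epsilon}; from S->L id we get {do, id}. So FIRST(S) = {epsilon, do, id}.
FIRST(L): from L->S S S we get {epsilon, do, id}; from L->G we get {epsilon, do, id}. So FIRST(L) = {epsilon, do, id}.
FIRST(G): from G->do do we get {do}; from G->L we get {epsilon, do, id}; from G->epsilon we get {epsilon}. So FIRST(G) = {epsilon, do, id}.

{epsilon, do, id}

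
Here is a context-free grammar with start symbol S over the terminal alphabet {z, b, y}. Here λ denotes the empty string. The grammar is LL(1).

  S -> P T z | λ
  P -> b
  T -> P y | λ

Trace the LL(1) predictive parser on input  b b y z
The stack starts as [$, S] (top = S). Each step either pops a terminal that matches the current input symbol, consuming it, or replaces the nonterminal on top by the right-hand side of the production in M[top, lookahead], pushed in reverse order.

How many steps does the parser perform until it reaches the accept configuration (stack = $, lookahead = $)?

8

     Stack    Input      Action
  1  $ S      b b y z $  expand S -> P T z
  2  $ z T P  b b y z $  expand P -> b
  3  $ z T b  b b y z $  match b
  4  $ z T    b y z $    expand T -> P y
  5  $ z y P  b y z $    expand P -> b
  6  $ z y b  b y z $    match b
  7  $ z y    y z $      match y
  8  $ z      z $        match z
Accept reached after 8 steps.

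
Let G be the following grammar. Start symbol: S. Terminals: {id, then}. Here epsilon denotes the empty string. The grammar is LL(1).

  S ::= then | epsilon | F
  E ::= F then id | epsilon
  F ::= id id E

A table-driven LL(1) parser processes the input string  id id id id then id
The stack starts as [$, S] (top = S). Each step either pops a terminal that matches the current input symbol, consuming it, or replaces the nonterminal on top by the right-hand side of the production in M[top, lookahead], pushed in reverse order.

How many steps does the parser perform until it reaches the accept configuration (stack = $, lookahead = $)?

step 1: stack=$ S  input=id id id id then id $  — expand S ::= F
step 2: stack=$ F  input=id id id id then id $  — expand F ::= id id E
step 3: stack=$ E id id  input=id id id id then id $  — match id
step 4: stack=$ E id  input=id id id then id $  — match id
step 5: stack=$ E  input=id id then id $  — expand E ::= F then id
step 6: stack=$ id then F  input=id id then id $  — expand F ::= id id E
step 7: stack=$ id then E id id  input=id id then id $  — match id
step 8: stack=$ id then E id  input=id then id $  — match id
step 9: stack=$ id then E  input=then id $  — expand E ::= epsilon
step 10: stack=$ id then  input=then id $  — match then
step 11: stack=$ id  input=id $  — match id
Accept reached after 11 steps.

11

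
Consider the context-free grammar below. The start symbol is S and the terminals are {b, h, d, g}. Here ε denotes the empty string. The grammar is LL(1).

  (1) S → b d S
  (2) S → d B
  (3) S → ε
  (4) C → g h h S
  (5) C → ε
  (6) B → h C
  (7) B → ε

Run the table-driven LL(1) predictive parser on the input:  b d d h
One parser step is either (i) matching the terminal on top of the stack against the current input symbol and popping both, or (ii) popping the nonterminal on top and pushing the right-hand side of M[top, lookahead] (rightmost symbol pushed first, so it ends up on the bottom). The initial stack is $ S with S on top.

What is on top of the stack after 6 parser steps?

     Stack    Input      Action
  1  $ S      b d d h $  expand S → b d S
  2  $ S d b  b d d h $  match b
  3  $ S d    d d h $    match d
  4  $ S      d h $      expand S → d B
  5  $ B d    d h $      match d
  6  $ B      h $        expand B → h C
Stack after step 6: $ C h (top = h).

h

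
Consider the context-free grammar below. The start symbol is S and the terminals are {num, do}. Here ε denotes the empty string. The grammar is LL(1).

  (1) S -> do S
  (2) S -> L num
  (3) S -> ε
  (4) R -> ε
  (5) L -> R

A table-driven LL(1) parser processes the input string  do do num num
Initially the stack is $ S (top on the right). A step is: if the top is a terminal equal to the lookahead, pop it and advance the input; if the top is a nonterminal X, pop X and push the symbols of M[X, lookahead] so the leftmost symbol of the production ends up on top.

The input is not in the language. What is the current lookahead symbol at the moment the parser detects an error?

step 1: stack=$ S  input=do do num num $  — expand S -> do S
step 2: stack=$ S do  input=do do num num $  — match do
step 3: stack=$ S  input=do num num $  — expand S -> do S
step 4: stack=$ S do  input=do num num $  — match do
step 5: stack=$ S  input=num num $  — expand S -> L num
step 6: stack=$ num L  input=num num $  — expand L -> R
step 7: stack=$ num R  input=num num $  — expand R -> ε
step 8: stack=$ num  input=num num $  — match num
step 9: stack=$  input=num $  — error: stack empty but input remains

num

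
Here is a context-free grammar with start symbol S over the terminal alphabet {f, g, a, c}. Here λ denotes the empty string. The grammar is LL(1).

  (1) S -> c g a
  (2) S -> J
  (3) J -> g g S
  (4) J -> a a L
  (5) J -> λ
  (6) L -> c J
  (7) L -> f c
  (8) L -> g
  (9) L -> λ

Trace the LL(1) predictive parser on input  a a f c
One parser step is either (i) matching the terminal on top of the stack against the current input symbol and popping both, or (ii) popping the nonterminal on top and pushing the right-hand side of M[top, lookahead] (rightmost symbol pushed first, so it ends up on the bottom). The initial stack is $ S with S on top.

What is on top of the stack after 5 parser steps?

f

     Stack    Input      Action
  1  $ S      a a f c $  expand S -> J
  2  $ J      a a f c $  expand J -> a a L
  3  $ L a a  a a f c $  match a
  4  $ L a    a f c $    match a
  5  $ L      f c $      expand L -> f c
Stack after step 5: $ c f (top = f).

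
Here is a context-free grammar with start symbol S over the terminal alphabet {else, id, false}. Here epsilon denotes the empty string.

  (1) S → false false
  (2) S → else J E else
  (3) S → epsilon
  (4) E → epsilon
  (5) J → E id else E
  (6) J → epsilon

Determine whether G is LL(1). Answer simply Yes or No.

FIRST(S) = {epsilon, else, false}
FIRST(E) = {epsilon}
FIRST(J) = {epsilon, id}
FOLLOW(S) = {$}
FOLLOW(E) = {else, id}
FOLLOW(J) = {else}
Each cell of M receives at most one production.

Yes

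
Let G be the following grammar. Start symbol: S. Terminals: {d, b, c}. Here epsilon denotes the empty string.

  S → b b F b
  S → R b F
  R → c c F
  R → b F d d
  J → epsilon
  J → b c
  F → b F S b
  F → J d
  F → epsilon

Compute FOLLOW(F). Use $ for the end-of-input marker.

FIRST(R): from R→c c F we get {c}; from R→b F d d we get {b}. So FIRST(R) = {b, c}.
FIRST(J): from J→epsilon we get {epsilon}; from J→b c we get {b}. So FIRST(J) = {epsilon, b}.
FIRST(S): from S→b b F b we get {b}; from S→R b F we get {b, c}. So FIRST(S) = {b, c}.
FIRST(F): from F→b F S b we get {b}; from F→J d we get {b, d}; from F→epsilon we get {epsilon}. So FIRST(F) = {epsilon, b, d}.
FOLLOW(S) includes $ since S is the start symbol.
FOLLOW(S): in F→b F S b, S is followed by b with FIRST {b}. Thus FOLLOW(S) = {$, b}.
FOLLOW(R): in S→R b F, R is followed by b F with FIRST {b}. Thus FOLLOW(R) = {b}.
FOLLOW(J): in F→J d, J is followed by d with FIRST {d}. Thus FOLLOW(J) = {d}.
FOLLOW(F): in S→b b F b, F is followed by b with FIRST {b}; in S→R b F, the suffix after F is empty, so FOLLOW(F) ⊇ FOLLOW(S) = {$, b}; in R→c c F, the suffix after F is empty, so FOLLOW(F) ⊇ FOLLOW(R) = {b}; in R→b F d d, F is followed by d d with FIRST {d}; in F→b F S b, F is followed by S b with FIRST {b, c}. Thus FOLLOW(F) = {$, b, c, d}.

{$, b, c, d}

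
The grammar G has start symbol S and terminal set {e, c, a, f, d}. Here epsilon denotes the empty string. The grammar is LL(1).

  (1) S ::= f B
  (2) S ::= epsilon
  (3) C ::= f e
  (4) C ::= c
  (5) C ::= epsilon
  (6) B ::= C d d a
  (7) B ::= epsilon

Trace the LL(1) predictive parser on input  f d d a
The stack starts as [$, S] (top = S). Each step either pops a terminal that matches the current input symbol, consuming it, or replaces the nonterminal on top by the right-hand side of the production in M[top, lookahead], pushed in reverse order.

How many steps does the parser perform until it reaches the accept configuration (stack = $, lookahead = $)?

     Stack      Input      Action
  1  $ S        f d d a $  expand S ::= f B
  2  $ B f      f d d a $  match f
  3  $ B        d d a $    expand B ::= C d d a
  4  $ a d d C  d d a $    expand C ::= epsilon
  5  $ a d d    d d a $    match d
  6  $ a d      d a $      match d
  7  $ a        a $        match a
Accept reached after 7 steps.

7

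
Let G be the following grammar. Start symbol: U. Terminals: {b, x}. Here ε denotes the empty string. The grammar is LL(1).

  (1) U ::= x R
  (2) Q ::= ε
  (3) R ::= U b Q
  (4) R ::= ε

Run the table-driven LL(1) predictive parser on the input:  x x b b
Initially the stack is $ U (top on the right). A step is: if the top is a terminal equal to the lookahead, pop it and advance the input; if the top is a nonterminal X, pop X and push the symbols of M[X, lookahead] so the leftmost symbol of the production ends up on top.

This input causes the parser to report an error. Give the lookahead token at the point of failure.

b

step 1: stack=$ U  input=x x b b $  — expand U ::= x R
step 2: stack=$ R x  input=x x b b $  — match x
step 3: stack=$ R  input=x b b $  — expand R ::= U b Q
step 4: stack=$ Q b U  input=x b b $  — expand U ::= x R
step 5: stack=$ Q b R x  input=x b b $  — match x
step 6: stack=$ Q b R  input=b b $  — expand R ::= ε
step 7: stack=$ Q b  input=b b $  — match b
step 8: stack=$ Q  input=b $  — expand Q ::= ε
step 9: stack=$  input=b $  — error: stack empty but input remains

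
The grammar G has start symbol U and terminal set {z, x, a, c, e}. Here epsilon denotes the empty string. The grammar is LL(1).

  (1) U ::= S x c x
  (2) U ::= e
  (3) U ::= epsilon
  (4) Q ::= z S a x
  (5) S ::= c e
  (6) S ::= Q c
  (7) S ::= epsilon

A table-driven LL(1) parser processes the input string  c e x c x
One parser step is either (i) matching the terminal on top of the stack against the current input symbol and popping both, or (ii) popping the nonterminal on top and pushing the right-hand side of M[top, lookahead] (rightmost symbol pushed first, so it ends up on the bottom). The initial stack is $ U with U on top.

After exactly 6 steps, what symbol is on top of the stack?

step 1: stack=$ U  input=c e x c x $  — expand U ::= S x c x
step 2: stack=$ x c x S  input=c e x c x $  — expand S ::= c e
step 3: stack=$ x c x e c  input=c e x c x $  — match c
step 4: stack=$ x c x e  input=e x c x $  — match e
step 5: stack=$ x c x  input=x c x $  — match x
step 6: stack=$ x c  input=c x $  — match c
Stack after step 6: $ x (top = x).

x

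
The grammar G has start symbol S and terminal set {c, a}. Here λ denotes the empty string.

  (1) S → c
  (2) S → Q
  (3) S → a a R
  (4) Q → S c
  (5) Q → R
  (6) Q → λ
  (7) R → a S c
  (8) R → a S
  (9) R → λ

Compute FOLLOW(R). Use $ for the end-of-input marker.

FIRST(R) = {λ, a}
FIRST(S) = {λ, a, c}  (via Q)
FIRST(Q) = {λ, a, c}  (via S c, R)
FOLLOW(S) includes $ since S is the start symbol.
FOLLOW(S): in Q→S c, S is followed by c with FIRST {c}; in R→a S c, S is followed by c with FIRST {c}; in R→a S, the suffix after S is empty, so FOLLOW(S) ⊇ FOLLOW(R) = {$, c}. Thus FOLLOW(S) = {$, c}.
FOLLOW(Q): in S→Q, the suffix after Q is empty, so FOLLOW(Q) ⊇ FOLLOW(S) = {$, c}. Thus FOLLOW(Q) = {$, c}.
FOLLOW(R): in S→a a R, the suffix after R is empty, so FOLLOW(R) ⊇ FOLLOW(S) = {$, c}; in Q→R, the suffix after R is empty, so FOLLOW(R) ⊇ FOLLOW(Q) = {$, c}. Thus FOLLOW(R) = {$, c}.

{$, c}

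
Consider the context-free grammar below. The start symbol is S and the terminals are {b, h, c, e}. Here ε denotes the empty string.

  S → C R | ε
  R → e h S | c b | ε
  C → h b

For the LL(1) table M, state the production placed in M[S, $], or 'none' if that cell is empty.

FIRST(R): from R→e h S we get {e}; from R→c b we get {c}; from R→ε we get {ε}. So FIRST(R) = {ε, c, e}.
FIRST(C): from C→h b we get {h}. So FIRST(C) = {h}.
FIRST(S): from S→C R we get {h}; from S→ε we get {ε}. So FIRST(S) = {ε, h}.
FOLLOW(S) includes $ since S is the start symbol.
FOLLOW(S): in R→e h S, the suffix after S is empty, so FOLLOW(S) ⊇ FOLLOW(R) = {$}. Thus FOLLOW(S) = {$}.
FOLLOW(R): in S→C R, the suffix after R is empty, so FOLLOW(R) ⊇ FOLLOW(S) = {$}. Thus FOLLOW(R) = {$}.
For S → C R: FIRST(C R) = {h}, so it goes in M[S, t] for t ∈ {h}.
For S → ε: FIRST(ε) = {ε}, so it goes in M[S, t] for t ∈ {}; since ε ∈ FIRST, also for every t ∈ FOLLOW(S) = {$}.

S → ε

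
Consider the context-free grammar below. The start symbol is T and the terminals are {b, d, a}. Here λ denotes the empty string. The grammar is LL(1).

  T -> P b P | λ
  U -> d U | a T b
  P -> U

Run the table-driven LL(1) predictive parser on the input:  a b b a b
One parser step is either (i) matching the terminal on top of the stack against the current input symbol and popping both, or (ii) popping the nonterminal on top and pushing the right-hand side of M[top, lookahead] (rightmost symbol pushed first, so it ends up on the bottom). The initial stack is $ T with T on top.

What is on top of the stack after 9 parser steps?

     Stack        Input        Action
  1  $ T          a b b a b $  expand T -> P b P
  2  $ P b P      a b b a b $  expand P -> U
  3  $ P b U      a b b a b $  expand U -> a T b
  4  $ P b b T a  a b b a b $  match a
  5  $ P b b T    b b a b $    expand T -> λ
  6  $ P b b      b b a b $    match b
  7  $ P b        b a b $      match b
  8  $ P          a b $        expand P -> U
  9  $ U          a b $        expand U -> a T b
Stack after step 9: $ b T a (top = a).

a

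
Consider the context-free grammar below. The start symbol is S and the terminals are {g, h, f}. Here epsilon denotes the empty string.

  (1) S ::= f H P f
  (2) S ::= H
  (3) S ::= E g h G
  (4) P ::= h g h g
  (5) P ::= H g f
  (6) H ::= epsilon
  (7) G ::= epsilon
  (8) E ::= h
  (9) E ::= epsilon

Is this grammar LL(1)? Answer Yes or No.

Yes

FIRST(S) = {epsilon, f, g, h}
FIRST(P) = {g, h}
FIRST(H) = {epsilon}
FIRST(G) = {epsilon}
FIRST(E) = {epsilon, h}
FOLLOW(S) = {$}
FOLLOW(P) = {f}
FOLLOW(H) = {$, g, h}
FOLLOW(G) = {$}
FOLLOW(E) = {g}
Each cell of M receives at most one production.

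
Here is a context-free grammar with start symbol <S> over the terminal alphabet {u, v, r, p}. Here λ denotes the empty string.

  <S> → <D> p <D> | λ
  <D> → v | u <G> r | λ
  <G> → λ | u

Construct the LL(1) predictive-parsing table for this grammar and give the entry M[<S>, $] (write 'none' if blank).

<S> → λ

FIRST(<D>) = {λ, u, v}
FIRST(<G>) = {λ, u}
FIRST(<S>) = {λ, p, u, v}  (via <D> p <D>)
FOLLOW(<S>) includes $ since <S> is the start symbol.
FOLLOW(<S>): <S> appears on no right-hand side. Thus FOLLOW(<S>) = {$}.
For <S> → <D> p <D>: FIRST(<D> p <D>) = {p, u, v}, so it goes in M[<S>, t] for t ∈ {p, u, v}.
For <S> → λ: FIRST(λ) = {λ}, so it goes in M[<S>, t] for t ∈ {}; since λ ∈ FIRST, also for every t ∈ FOLLOW(<S>) = {$}.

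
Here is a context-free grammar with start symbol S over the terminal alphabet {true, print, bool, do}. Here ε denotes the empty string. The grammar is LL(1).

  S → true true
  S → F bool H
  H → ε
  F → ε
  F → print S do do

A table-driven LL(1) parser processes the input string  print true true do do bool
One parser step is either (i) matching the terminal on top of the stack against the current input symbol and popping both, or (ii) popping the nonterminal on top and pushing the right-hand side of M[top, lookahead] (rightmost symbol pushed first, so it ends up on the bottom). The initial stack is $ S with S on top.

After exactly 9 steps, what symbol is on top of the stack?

H

     Stack                     Input                         Action
  1  $ S                       print true true do do bool $  expand S → F bool H
  2  $ H bool F                print true true do do bool $  expand F → print S do do
  3  $ H bool do do S print    print true true do do bool $  match print
  4  $ H bool do do S          true true do do bool $        expand S → true true
  5  $ H bool do do true true  true true do do bool $        match true
  6  $ H bool do do true       true do do bool $             match true
  7  $ H bool do do            do do bool $                  match do
  8  $ H bool do               do bool $                     match do
  9  $ H bool                  bool $                        match bool
Stack after step 9: $ H (top = H).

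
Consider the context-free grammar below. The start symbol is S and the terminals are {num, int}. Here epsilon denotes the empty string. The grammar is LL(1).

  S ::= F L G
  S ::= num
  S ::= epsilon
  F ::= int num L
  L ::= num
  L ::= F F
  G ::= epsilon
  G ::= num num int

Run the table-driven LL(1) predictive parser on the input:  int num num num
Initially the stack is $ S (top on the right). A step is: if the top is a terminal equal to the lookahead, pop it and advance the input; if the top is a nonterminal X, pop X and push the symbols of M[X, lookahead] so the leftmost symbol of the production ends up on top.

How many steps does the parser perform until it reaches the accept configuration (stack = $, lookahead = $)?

9

     Stack            Input              Action
  1  $ S              int num num num $  expand S ::= F L G
  2  $ G L F          int num num num $  expand F ::= int num L
  3  $ G L L num int  int num num num $  match int
  4  $ G L L num      num num num $      match num
  5  $ G L L          num num $          expand L ::= num
  6  $ G L num        num num $          match num
  7  $ G L            num $              expand L ::= num
  8  $ G num          num $              match num
  9  $ G              $                  expand G ::= epsilon
Accept reached after 9 steps.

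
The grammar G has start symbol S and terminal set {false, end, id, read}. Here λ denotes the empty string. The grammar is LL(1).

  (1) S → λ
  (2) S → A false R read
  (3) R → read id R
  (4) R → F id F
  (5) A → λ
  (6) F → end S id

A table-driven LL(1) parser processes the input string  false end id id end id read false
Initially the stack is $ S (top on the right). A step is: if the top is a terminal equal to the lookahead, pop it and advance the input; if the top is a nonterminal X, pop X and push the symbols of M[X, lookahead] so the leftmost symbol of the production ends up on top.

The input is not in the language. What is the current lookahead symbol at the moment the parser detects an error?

false

      Stack                 Input                                Action
   1  $ S                   false end id id end id read false $  expand S → A false R read
   2  $ read R false A      false end id id end id read false $  expand A → λ
   3  $ read R false        false end id id end id read false $  match false
   4  $ read R              end id id end id read false $        expand R → F id F
   5  $ read F id F         end id id end id read false $        expand F → end S id
   6  $ read F id id S end  end id id end id read false $        match end
   7  $ read F id id S      id id end id read false $            expand S → λ
   8  $ read F id id        id id end id read false $            match id
   9  $ read F id           id end id read false $               match id
  10  $ read F              end id read false $                  expand F → end S id
  11  $ read id S end       end id read false $                  match end
  12  $ read id S           id read false $                      expand S → λ
  13  $ read id             id read false $                      match id
  14  $ read                read false $                         match read
  15  $                     false $                              error: stack empty but input remains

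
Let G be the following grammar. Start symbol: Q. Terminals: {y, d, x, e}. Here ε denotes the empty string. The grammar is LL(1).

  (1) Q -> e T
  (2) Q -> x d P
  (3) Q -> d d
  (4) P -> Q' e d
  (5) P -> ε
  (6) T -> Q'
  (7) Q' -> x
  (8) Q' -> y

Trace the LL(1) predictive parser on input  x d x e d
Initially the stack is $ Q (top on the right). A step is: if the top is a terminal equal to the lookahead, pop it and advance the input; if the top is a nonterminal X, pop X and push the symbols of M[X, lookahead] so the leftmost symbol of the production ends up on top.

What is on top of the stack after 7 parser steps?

     Stack     Input        Action
  1  $ Q       x d x e d $  expand Q -> x d P
  2  $ P d x   x d x e d $  match x
  3  $ P d     d x e d $    match d
  4  $ P       x e d $      expand P -> Q' e d
  5  $ d e Q'  x e d $      expand Q' -> x
  6  $ d e x   x e d $      match x
  7  $ d e     e d $        match e
Stack after step 7: $ d (top = d).

d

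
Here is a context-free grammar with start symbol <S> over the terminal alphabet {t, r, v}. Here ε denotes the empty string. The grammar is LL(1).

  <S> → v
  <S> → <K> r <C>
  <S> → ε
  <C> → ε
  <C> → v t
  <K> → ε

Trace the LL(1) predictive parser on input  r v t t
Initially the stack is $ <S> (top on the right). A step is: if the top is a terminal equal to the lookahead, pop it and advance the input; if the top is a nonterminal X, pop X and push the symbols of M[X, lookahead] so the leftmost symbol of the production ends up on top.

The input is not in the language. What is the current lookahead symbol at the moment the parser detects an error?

step 1: stack=$ <S>  input=r v t t $  — expand <S> → <K> r <C>
step 2: stack=$ <C> r <K>  input=r v t t $  — expand <K> → ε
step 3: stack=$ <C> r  input=r v t t $  — match r
step 4: stack=$ <C>  input=v t t $  — expand <C> → v t
step 5: stack=$ t v  input=v t t $  — match v
step 6: stack=$ t  input=t t $  — match t
step 7: stack=$  input=t $  — error: stack empty but input remains

t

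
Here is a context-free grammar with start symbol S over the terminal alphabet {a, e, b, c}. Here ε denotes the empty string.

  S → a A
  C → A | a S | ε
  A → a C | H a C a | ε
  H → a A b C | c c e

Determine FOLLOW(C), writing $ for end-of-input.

{$, a, b}

FIRST(S): from S→a A we get {a}. So FIRST(S) = {a}.
FIRST(H): from H→a A b C we get {a}; from H→c c e we get {c}. So FIRST(H) = {a, c}.
FIRST(A): from A→a C we get {a}; from A→H a C a we get {a, c}; from A→ε we get {ε}. So FIRST(A) = {ε, a, c}.
FIRST(C): from C→A we get {ε, a, c}; from C→a S we get {a}; from C→ε we get {ε}. So FIRST(C) = {ε, a, c}.
FOLLOW(S) includes $ since S is the start symbol.
FOLLOW(H): in A→H a C a, H is followed by a C a with FIRST {a}. Thus FOLLOW(H) = {a}.
FOLLOW(S): in C→a S, the suffix after S is empty, so FOLLOW(S) ⊇ FOLLOW(C) = {$, a, b}. Thus FOLLOW(S) = {$, a, b}.
FOLLOW(C): in A→a C, the suffix after C is empty, so FOLLOW(C) ⊇ FOLLOW(A) = {$, a, b}; in A→H a C a, C is followed by a with FIRST {a}; in H→a A b C, the suffix after C is empty, so FOLLOW(C) ⊇ FOLLOW(H) = {a}. Thus FOLLOW(C) = {$, a, b}.
FOLLOW(A): in S→a A, the suffix after A is empty, so FOLLOW(A) ⊇ FOLLOW(S) = {$, a, b}; in C→A, the suffix after A is empty, so FOLLOW(A) ⊇ FOLLOW(C) = {$, a, b}; in H→a A b C, A is followed by b C with FIRST {b}. Thus FOLLOW(A) = {$, a, b}.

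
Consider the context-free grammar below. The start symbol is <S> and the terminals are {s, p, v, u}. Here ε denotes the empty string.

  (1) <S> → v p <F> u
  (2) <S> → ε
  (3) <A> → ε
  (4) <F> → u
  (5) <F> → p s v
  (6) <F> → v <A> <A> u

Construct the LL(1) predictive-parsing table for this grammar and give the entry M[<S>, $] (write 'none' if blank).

FIRST(<S>) = {ε, v}
FIRST(<A>) = {ε}
FIRST(<F>) = {p, u, v}
FOLLOW(<S>) includes $ since <S> is the start symbol.
FOLLOW(<S>): <S> appears on no right-hand side. Thus FOLLOW(<S>) = {$}.
For <S> → v p <F> u: FIRST(v p <F> u) = {v}, so it goes in M[<S>, t] for t ∈ {v}.
For <S> → ε: FIRST(ε) = {ε}, so it goes in M[<S>, t] for t ∈ {}; since ε ∈ FIRST, also for every t ∈ FOLLOW(<S>) = {$}.

<S> → ε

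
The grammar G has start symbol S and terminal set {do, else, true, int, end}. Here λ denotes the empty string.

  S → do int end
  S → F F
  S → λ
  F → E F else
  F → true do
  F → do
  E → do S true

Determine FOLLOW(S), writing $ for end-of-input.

{$, true}

FIRST(E): from E→do S true we get {do}. So FIRST(E) = {do}.
FIRST(F): from F→E F else we get {do}; from F→true do we get {true}; from F→do we get {do}. So FIRST(F) = {do, true}.
FIRST(S): from S→do int end we get {do}; from S→F F we get {do, true}; from S→λ we get {λ}. So FIRST(S) = {λ, do, true}.
FOLLOW(S) includes $ since S is the start symbol.
FOLLOW(S): in E→do S true, S is followed by true with FIRST {true}. Thus FOLLOW(S) = {$, true}.
FOLLOW(F): in S→F F (occurrence 1), F is followed by F with FIRST {do, true}; in S→F F (occurrence 2), the suffix after F is empty, so FOLLOW(F) ⊇ FOLLOW(S) = {$, true}; in F→E F else, F is followed by else with FIRST {else}. Thus FOLLOW(F) = {$, do, else, true}.
FOLLOW(E): in F→E F else, E is followed by F else with FIRST {do, true}. Thus FOLLOW(E) = {do, true}.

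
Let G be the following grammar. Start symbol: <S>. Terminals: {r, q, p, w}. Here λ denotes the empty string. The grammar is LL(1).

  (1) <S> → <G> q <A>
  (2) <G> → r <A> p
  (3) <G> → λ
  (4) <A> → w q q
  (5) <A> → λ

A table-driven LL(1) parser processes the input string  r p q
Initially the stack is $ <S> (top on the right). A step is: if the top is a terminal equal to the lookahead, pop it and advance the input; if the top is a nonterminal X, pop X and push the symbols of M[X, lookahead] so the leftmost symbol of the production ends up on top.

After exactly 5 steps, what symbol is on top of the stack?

q

step 1: stack=$ <S>  input=r p q $  — expand <S> → <G> q <A>
step 2: stack=$ <A> q <G>  input=r p q $  — expand <G> → r <A> p
step 3: stack=$ <A> q p <A> r  input=r p q $  — match r
step 4: stack=$ <A> q p <A>  input=p q $  — expand <A> → λ
step 5: stack=$ <A> q p  input=p q $  — match p
Stack after step 5: $ <A> q (top = q).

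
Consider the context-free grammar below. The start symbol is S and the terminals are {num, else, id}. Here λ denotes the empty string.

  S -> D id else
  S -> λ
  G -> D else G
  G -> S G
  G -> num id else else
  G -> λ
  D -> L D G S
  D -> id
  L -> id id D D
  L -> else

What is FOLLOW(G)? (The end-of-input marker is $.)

FIRST(L) = {else, id}
FIRST(D) = {else, id}  (via L D G S)
FIRST(S) = {λ, else, id}  (via D id else)
FIRST(G) = {λ, else, id, num}  (via D else G, S G)
FOLLOW(S) includes $ since S is the start symbol.
FOLLOW(L): in D->L D G S, L is followed by D G S with FIRST {else, id}. Thus FOLLOW(L) = {else, id}.
FOLLOW(D): in S->D id else, D is followed by id else with FIRST {id}; in G->D else G, D is followed by else G with FIRST {else}; in D->L D G S, D is followed by G S with FIRST {λ, else, id, num}; in D->L D G S, the suffix after D is nullable (adds nothing new); in L->id id D D (occurrence 1), D is followed by D with FIRST {else, id}; in L->id id D D (occurrence 2), the suffix after D is empty, so FOLLOW(D) ⊇ FOLLOW(L) = {else, id}. Thus FOLLOW(D) = {else, id, num}.
FOLLOW(G): in G->D else G, the suffix after G is empty (adds nothing new); in G->S G, the suffix after G is empty (adds nothing new); in D->L D G S, G is followed by S with FIRST {λ, else, id}; in D->L D G S, the suffix after G is nullable, so FOLLOW(G) ⊇ FOLLOW(D) = {else, id, num}. Thus FOLLOW(G) = {else, id, num}.
FOLLOW(S): in G->S G, S is followed by G with FIRST {λ, else, id, num}; in G->S G, the suffix after S is nullable, so FOLLOW(S) ⊇ FOLLOW(G) = {else, id, num}; in D->L D G S, the suffix after S is empty, so FOLLOW(S) ⊇ FOLLOW(D) = {else, id, num}. Thus FOLLOW(S) = {$, else, id, num}.

{else, id, num}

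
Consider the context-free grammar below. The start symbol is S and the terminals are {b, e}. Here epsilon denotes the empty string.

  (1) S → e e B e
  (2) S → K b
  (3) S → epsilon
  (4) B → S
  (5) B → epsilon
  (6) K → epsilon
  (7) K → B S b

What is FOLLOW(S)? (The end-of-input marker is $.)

FIRST(S): from S→e e B e we get {e}; from S→K b we get {b, e}; from S→epsilon we get {epsilon}. So FIRST(S) = {epsilon, b, e}.
FIRST(B): from B→S we get {epsilon, b, e}; from B→epsilon we get {epsilon}. So FIRST(B) = {epsilon, b, e}.
FIRST(K): from K→epsilon we get {epsilon}; from K→B S b we get {b, e}. So FIRST(K) = {epsilon, b, e}.
FOLLOW(S) includes $ since S is the start symbol.
FOLLOW(B): in S→e e B e, B is followed by e with FIRST {e}; in K→B S b, B is followed by S b with FIRST {b, e}. Thus FOLLOW(B) = {b, e}.
FOLLOW(S): in B→S, the suffix after S is empty, so FOLLOW(S) ⊇ FOLLOW(B) = {b, e}; in K→B S b, S is followed by b with FIRST {b}. Thus FOLLOW(S) = {$, b, e}.
FOLLOW(K): in S→K b, K is followed by b with FIRST {b}. Thus FOLLOW(K) = {b}.

{$, b, e}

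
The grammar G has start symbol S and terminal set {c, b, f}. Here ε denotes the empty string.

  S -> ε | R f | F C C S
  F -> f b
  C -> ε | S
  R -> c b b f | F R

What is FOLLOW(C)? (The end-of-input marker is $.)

{$, c, f}

FIRST(F) = {f}
FIRST(R) = {c, f}  (via F R)
FIRST(S) = {ε, c, f}  (via R f, F C C S)
FIRST(C) = {ε, c, f}  (via S)
FOLLOW(S) includes $ since S is the start symbol.
FOLLOW(R): in S->R f, R is followed by f with FIRST {f}; in R->F R, the suffix after R is empty (adds nothing new). Thus FOLLOW(R) = {f}.
FOLLOW(S): in S->F C C S, the suffix after S is empty (adds nothing new); in C->S, the suffix after S is empty, so FOLLOW(S) ⊇ FOLLOW(C) = {$, c, f}. Thus FOLLOW(S) = {$, c, f}.
FOLLOW(F): in S->F C C S, F is followed by C C S with FIRST {ε, c, f}; in S->F C C S, the suffix after F is nullable, so FOLLOW(F) ⊇ FOLLOW(S) = {$, c, f}; in R->F R, F is followed by R with FIRST {c, f}. Thus FOLLOW(F) = {$, c, f}.
FOLLOW(C): in S->F C C S (occurrence 1), C is followed by C S with FIRST {ε, c, f}; in S->F C C S (occurrence 1), the suffix after C is nullable, so FOLLOW(C) ⊇ FOLLOW(S) = {$, c, f}; in S->F C C S (occurrence 2), C is followed by S with FIRST {ε, c, f}; in S->F C C S (occurrence 2), the suffix after C is nullable, so FOLLOW(C) ⊇ FOLLOW(S) = {$, c, f}. Thus FOLLOW(C) = {$, c, f}.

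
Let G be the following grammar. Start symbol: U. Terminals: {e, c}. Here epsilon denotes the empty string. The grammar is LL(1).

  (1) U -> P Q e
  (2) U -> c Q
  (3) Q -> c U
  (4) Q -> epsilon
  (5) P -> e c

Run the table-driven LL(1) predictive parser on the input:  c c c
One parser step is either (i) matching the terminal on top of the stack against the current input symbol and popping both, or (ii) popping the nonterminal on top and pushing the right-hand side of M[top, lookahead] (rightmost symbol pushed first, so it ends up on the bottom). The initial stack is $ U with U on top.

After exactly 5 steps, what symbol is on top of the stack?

step 1: stack=$ U  input=c c c $  — expand U -> c Q
step 2: stack=$ Q c  input=c c c $  — match c
step 3: stack=$ Q  input=c c $  — expand Q -> c U
step 4: stack=$ U c  input=c c $  — match c
step 5: stack=$ U  input=c $  — expand U -> c Q
Stack after step 5: $ Q c (top = c).

c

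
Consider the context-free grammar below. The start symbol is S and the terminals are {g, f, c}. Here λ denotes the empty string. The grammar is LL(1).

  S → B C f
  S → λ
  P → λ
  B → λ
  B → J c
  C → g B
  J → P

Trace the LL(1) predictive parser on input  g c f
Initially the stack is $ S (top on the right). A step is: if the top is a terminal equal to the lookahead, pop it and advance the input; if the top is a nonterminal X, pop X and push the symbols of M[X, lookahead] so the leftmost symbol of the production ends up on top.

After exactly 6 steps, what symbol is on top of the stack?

     Stack    Input    Action
  1  $ S      g c f $  expand S → B C f
  2  $ f C B  g c f $  expand B → λ
  3  $ f C    g c f $  expand C → g B
  4  $ f B g  g c f $  match g
  5  $ f B    c f $    expand B → J c
  6  $ f c J  c f $    expand J → P
Stack after step 6: $ f c P (top = P).

P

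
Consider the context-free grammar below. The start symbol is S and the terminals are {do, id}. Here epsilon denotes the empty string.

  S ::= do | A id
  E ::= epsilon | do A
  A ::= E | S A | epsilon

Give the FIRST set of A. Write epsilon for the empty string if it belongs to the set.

{epsilon, do, id}

FIRST(E) = {epsilon, do}
FIRST(S) = {do, id}  (via A id)
FIRST(A) = {epsilon, do, id}  (via E, S A)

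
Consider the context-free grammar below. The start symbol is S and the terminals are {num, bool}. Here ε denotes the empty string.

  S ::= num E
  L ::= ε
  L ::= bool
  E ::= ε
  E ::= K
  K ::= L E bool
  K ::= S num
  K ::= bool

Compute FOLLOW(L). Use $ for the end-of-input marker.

FIRST(S): from S::=num E we get {num}. So FIRST(S) = {num}.
FIRST(L): from L::=ε we get {ε}; from L::=bool we get {bool}. So FIRST(L) = {ε, bool}.
FIRST(E): from E::=ε we get {ε}; from E::=K we get {bool, num}. So FIRST(E) = {ε, bool, num}.
FIRST(K): from K::=L E bool we get {bool, num}; from K::=S num we get {num}; from K::=bool we get {bool}. So FIRST(K) = {bool, num}.
FOLLOW(S) includes $ since S is the start symbol.
FOLLOW(S): in K::=S num, S is followed by num with FIRST {num}. Thus FOLLOW(S) = {$, num}.
FOLLOW(L): in K::=L E bool, L is followed by E bool with FIRST {bool, num}. Thus FOLLOW(L) = {bool, num}.
FOLLOW(E): in S::=num E, the suffix after E is empty, so FOLLOW(E) ⊇ FOLLOW(S) = {$, num}; in K::=L E bool, E is followed by bool with FIRST {bool}. Thus FOLLOW(E) = {$, bool, num}.
FOLLOW(K): in E::=K, the suffix after K is empty, so FOLLOW(K) ⊇ FOLLOW(E) = {$, bool, num}. Thus FOLLOW(K) = {$, bool, num}.

{bool, num}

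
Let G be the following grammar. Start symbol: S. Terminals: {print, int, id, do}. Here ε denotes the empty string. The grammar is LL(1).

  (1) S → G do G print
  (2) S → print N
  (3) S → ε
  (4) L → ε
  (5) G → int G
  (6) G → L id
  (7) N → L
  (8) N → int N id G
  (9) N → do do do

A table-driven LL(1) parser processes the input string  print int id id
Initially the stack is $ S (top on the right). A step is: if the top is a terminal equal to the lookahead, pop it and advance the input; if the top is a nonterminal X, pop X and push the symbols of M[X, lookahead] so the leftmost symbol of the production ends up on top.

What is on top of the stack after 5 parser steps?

L

step 1: stack=$ S  input=print int id id $  — expand S → print N
step 2: stack=$ N print  input=print int id id $  — match print
step 3: stack=$ N  input=int id id $  — expand N → int N id G
step 4: stack=$ G id N int  input=int id id $  — match int
step 5: stack=$ G id N  input=id id $  — expand N → L
Stack after step 5: $ G id L (top = L).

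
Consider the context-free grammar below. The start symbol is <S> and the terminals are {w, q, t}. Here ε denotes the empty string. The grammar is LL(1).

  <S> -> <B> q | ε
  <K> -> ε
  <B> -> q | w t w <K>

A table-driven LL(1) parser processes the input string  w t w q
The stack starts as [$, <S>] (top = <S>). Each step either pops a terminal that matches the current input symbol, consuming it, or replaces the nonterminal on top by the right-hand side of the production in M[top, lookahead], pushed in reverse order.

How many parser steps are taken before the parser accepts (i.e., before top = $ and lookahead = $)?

step 1: stack=$ <S>  input=w t w q $  — expand <S> -> <B> q
step 2: stack=$ q <B>  input=w t w q $  — expand <B> -> w t w <K>
step 3: stack=$ q <K> w t w  input=w t w q $  — match w
step 4: stack=$ q <K> w t  input=t w q $  — match t
step 5: stack=$ q <K> w  input=w q $  — match w
step 6: stack=$ q <K>  input=q $  — expand <K> -> ε
step 7: stack=$ q  input=q $  — match q
Accept reached after 7 steps.

7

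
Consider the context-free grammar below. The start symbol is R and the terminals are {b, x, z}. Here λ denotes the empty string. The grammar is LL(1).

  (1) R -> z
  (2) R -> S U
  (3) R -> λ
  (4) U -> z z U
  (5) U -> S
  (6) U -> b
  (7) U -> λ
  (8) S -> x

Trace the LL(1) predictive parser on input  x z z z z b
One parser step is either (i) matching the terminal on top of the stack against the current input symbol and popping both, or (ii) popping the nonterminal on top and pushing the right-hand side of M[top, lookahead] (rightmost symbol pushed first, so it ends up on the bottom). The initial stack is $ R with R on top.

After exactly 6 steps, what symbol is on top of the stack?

     Stack    Input          Action
  1  $ R      x z z z z b $  expand R -> S U
  2  $ U S    x z z z z b $  expand S -> x
  3  $ U x    x z z z z b $  match x
  4  $ U      z z z z b $    expand U -> z z U
  5  $ U z z  z z z z b $    match z
  6  $ U z    z z z b $      match z
Stack after step 6: $ U (top = U).

U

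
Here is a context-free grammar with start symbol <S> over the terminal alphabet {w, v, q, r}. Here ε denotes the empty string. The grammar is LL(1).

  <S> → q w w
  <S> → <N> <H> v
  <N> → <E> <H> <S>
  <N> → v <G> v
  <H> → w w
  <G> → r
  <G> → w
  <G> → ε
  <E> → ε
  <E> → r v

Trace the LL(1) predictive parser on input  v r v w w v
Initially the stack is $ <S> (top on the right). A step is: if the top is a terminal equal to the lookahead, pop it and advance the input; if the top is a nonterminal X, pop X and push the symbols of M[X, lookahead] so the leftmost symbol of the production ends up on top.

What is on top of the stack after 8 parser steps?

     Stack            Input          Action
  1  $ <S>            v r v w w v $  expand <S> → <N> <H> v
  2  $ v <H> <N>      v r v w w v $  expand <N> → v <G> v
  3  $ v <H> v <G> v  v r v w w v $  match v
  4  $ v <H> v <G>    r v w w v $    expand <G> → r
  5  $ v <H> v r      r v w w v $    match r
  6  $ v <H> v        v w w v $      match v
  7  $ v <H>          w w v $        expand <H> → w w
  8  $ v w w          w w v $        match w
Stack after step 8: $ v w (top = w).

w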